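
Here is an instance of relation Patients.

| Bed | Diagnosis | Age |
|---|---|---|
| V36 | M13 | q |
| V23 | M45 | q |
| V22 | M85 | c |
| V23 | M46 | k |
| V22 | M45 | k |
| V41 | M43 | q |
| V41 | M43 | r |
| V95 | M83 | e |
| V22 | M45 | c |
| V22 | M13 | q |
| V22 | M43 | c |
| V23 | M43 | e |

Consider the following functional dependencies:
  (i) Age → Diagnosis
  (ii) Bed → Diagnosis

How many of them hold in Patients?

0

(i) Age → Diagnosis: Age=q: 4 rows → Diagnosis takes values {M13, M45, M43} — violation; Age=c: 3 rows → Diagnosis takes values {M85, M45, M43} — violation; Age=k: 2 rows → Diagnosis takes values {M46, M45} — violation; Age=e: 2 rows → Diagnosis takes values {M83, M43} — violation — fails.
(ii) Bed → Diagnosis: Bed=V23: 3 rows → Diagnosis takes values {M45, M46, M43} — violation; Bed=V22: 5 rows → Diagnosis takes values {M85, M45, M13, M43} — violation — fails.
None of the 2 dependencies hold.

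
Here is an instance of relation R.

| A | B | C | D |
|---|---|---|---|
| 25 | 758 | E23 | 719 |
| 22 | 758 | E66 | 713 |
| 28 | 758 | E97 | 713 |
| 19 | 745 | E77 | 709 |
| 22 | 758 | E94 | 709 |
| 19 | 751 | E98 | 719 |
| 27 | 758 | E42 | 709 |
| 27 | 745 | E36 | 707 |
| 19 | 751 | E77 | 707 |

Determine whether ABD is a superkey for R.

Yes

All 9 rows have distinct ABD values, so ABD → (all attributes) holds and ABD is a superkey.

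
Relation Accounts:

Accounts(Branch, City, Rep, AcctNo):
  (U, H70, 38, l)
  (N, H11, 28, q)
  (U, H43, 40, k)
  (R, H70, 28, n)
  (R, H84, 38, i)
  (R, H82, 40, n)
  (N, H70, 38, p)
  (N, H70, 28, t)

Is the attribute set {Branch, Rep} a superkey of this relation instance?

No

Two distinct rows share (Branch=N, Rep=28), so {Branch, Rep} does not determine every attribute — not a superkey.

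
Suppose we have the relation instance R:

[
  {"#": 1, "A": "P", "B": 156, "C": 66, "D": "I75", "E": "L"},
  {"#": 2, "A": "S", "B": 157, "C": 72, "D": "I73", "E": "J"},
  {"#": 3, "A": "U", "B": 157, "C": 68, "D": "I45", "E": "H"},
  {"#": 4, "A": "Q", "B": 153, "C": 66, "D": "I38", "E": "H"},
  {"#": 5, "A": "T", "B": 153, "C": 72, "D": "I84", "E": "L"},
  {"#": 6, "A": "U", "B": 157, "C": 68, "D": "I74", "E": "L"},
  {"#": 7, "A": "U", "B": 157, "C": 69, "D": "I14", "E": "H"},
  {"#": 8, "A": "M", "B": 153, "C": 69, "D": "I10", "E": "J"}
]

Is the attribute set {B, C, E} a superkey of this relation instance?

All 8 rows have distinct {B, C, E} values, so {B, C, E} → (all attributes) holds and {B, C, E} is a superkey.

Yes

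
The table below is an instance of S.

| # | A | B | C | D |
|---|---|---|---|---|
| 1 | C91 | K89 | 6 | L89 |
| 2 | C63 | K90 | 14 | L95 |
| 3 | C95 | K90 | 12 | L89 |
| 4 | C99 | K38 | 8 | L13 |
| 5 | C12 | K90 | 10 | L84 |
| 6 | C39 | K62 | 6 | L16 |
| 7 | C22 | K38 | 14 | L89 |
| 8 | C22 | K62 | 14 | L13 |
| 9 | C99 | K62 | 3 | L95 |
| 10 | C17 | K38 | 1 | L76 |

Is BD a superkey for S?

All 10 rows have distinct BD values, so BD → (all attributes) holds and BD is a superkey.

Yes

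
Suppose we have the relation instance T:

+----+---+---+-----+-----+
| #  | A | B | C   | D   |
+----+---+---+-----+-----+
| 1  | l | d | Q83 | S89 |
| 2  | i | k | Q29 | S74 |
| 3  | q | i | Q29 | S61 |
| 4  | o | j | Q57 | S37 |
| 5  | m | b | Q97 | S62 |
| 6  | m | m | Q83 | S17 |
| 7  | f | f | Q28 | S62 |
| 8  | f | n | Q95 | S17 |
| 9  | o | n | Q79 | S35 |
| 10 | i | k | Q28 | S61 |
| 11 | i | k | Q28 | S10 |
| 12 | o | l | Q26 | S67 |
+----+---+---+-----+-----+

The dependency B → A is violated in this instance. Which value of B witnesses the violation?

B=d: row 1 → A = l ✓
B=k: rows 2, 10, 11 → A = i, i, i ✓
B=i: row 3 → A = q ✓
B=j: row 4 → A = o ✓
B=b: row 5 → A = m ✓
B=m: row 6 → A = m ✓
B=f: row 7 → A = f ✓
B=n: rows 8, 9 → A takes values {f, o} — violation
B=l: row 12 → A = o ✓
The only B value with inconsistent A is B=n.

n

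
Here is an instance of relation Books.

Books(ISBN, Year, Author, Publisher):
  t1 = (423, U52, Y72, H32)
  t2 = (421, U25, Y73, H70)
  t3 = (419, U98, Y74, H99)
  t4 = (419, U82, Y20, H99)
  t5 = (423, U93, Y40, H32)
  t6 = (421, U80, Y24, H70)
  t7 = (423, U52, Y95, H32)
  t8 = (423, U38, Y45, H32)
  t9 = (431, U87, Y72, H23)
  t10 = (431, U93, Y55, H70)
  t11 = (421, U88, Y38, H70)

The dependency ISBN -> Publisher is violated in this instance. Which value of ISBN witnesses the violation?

ISBN=423: rows 1, 5, 7, 8 → Publisher = H32, H32, H32, H32 ✓
ISBN=421: rows 2, 6, 11 → Publisher = H70, H70, H70 ✓
ISBN=419: rows 3, 4 → Publisher = H99, H99 ✓
ISBN=431: rows 9, 10 → Publisher takes values {H23, H70} — violation
The only ISBN value with inconsistent Publisher is ISBN=431.

431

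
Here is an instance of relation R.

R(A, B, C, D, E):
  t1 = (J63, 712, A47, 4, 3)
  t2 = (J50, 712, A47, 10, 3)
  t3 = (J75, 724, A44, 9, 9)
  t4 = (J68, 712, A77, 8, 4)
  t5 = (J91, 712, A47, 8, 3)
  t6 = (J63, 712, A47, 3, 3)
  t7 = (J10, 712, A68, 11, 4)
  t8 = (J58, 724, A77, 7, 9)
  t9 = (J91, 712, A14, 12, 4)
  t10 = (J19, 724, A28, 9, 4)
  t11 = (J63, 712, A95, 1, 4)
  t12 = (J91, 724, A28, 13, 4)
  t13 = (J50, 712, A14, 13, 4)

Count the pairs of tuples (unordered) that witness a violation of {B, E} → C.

10

(B=712, E=3): all 4 rows agree on C — 0 pairs.
(B=724, E=9): violating pairs (3,8) — 1 pair.
(B=712, E=4): violating pairs (4,7), (4,9), (4,11), (4,13), (7,9), (7,11), (7,13), (9,11), (11,13) — 9 pairs.
(B=724, E=4): all 2 rows agree on C — 0 pairs.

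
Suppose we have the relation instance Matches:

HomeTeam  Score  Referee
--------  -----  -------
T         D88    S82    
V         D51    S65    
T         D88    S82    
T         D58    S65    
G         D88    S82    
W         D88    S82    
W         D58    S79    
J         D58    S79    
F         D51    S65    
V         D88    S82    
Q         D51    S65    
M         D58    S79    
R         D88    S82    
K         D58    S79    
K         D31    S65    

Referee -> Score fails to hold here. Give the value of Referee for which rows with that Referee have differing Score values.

S65

Referee=S82: 6 rows → Score = D88, D88, D88, D88, D88, D88 ✓
Referee=S65: 5 rows → Score takes values {D51, D58, D31} — violation
Referee=S79: 4 rows → Score = D58, D58, D58, D58 ✓
The only Referee value with inconsistent Score is Referee=S65.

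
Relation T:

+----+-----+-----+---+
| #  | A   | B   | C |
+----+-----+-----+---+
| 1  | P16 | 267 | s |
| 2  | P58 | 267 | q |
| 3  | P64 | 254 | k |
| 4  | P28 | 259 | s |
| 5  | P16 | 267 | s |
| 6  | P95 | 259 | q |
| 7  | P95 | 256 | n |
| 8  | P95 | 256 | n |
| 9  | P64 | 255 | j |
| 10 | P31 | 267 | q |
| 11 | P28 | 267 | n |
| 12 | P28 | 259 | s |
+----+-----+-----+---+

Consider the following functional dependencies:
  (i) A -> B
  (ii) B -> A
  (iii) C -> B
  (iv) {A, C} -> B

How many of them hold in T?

1

(i) A -> B: A=P64: rows 3, 9 → B takes values {254, 255} — violation; A=P28: rows 4, 11, 12 → B takes values {259, 267} — violation; A=P95: rows 6, 7, 8 → B takes values {259, 256} — violation — fails.
(ii) B -> A: B=267: rows 1, 2, 5, 10, 11 → A takes values {P16, P58, P31, P28} — violation; B=259: rows 4, 6, 12 → A takes values {P28, P95} — violation — fails.
(iii) C -> B: C=s: rows 1, 4, 5, 12 → B takes values {267, 259} — violation; C=q: rows 2, 6, 10 → B takes values {267, 259} — violation; C=n: rows 7, 8, 11 → B takes values {256, 267} — violation — fails.
(iv) {A, C} -> B: every LHS value maps to a single RHS value — holds.
1 of the 4 dependencies holds.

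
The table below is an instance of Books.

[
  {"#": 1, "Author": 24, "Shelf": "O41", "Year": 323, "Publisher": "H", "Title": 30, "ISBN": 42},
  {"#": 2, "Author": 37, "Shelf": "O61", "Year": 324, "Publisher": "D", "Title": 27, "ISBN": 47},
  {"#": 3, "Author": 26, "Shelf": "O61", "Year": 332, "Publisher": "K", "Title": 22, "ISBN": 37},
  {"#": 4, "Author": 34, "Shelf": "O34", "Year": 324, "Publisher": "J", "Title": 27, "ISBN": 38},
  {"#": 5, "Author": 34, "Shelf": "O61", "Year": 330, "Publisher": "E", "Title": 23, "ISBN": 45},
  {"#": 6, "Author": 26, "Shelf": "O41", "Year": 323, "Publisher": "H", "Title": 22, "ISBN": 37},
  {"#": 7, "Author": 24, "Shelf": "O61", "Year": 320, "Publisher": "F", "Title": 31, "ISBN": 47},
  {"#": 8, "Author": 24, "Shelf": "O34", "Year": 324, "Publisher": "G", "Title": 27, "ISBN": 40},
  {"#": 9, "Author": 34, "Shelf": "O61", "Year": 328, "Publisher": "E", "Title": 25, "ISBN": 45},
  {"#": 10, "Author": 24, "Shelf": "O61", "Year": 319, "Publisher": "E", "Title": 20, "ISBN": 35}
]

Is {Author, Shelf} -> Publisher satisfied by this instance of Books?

No

(Author=24, Shelf=O41): row 1 → Publisher = H ✓
(Author=37, Shelf=O61): row 2 → Publisher = D ✓
(Author=26, Shelf=O61): row 3 → Publisher = K ✓
(Author=34, Shelf=O34): row 4 → Publisher = J ✓
(Author=34, Shelf=O61): rows 5, 9 → Publisher = E, E ✓
(Author=26, Shelf=O41): row 6 → Publisher = H ✓
(Author=24, Shelf=O61): rows 7, 10 → Publisher takes values {F, E} — violation
(Author=24, Shelf=O34): row 8 → Publisher = G ✓
Two rows agree on {Author, Shelf} but differ on Publisher, so {Author, Shelf} -> Publisher does not hold.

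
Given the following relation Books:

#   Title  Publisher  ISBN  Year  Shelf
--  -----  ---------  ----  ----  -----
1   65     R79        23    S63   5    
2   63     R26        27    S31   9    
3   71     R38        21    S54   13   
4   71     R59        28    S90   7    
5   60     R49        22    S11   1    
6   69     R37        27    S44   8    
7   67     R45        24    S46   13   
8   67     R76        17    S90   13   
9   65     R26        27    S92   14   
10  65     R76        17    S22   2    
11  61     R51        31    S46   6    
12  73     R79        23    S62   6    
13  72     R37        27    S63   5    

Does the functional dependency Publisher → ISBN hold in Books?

Publisher=R79: rows 1, 12 → ISBN = 23, 23 ✓
Publisher=R26: rows 2, 9 → ISBN = 27, 27 ✓
Publisher=R38: row 3 → ISBN = 21 ✓
Publisher=R59: row 4 → ISBN = 28 ✓
Publisher=R49: row 5 → ISBN = 22 ✓
Publisher=R37: rows 6, 13 → ISBN = 27, 27 ✓
Publisher=R45: row 7 → ISBN = 24 ✓
Publisher=R76: rows 8, 10 → ISBN = 17, 17 ✓
Publisher=R51: row 11 → ISBN = 31 ✓
Every Publisher value is associated with a single ISBN value, so Publisher → ISBN holds.

Yes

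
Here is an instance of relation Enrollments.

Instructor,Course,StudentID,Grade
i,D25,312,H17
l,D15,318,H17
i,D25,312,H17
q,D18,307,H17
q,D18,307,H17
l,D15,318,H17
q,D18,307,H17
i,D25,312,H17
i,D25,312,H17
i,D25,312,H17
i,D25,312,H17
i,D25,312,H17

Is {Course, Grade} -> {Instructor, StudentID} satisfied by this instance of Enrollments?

Yes

(Course=D25, Grade=H17): 7 rows → {Instructor,StudentID} = (i, 312), (i, 312), (i, 312), (i, 312), (i, 312), (i, 312), (i, 312) ✓
(Course=D15, Grade=H17): 2 rows → {Instructor,StudentID} = (l, 318), (l, 318) ✓
(Course=D18, Grade=H17): 3 rows → {Instructor,StudentID} = (q, 307), (q, 307), (q, 307) ✓
Every {Course, Grade} value is associated with a single {Instructor, StudentID} value, so {Course, Grade} -> {Instructor, StudentID} holds.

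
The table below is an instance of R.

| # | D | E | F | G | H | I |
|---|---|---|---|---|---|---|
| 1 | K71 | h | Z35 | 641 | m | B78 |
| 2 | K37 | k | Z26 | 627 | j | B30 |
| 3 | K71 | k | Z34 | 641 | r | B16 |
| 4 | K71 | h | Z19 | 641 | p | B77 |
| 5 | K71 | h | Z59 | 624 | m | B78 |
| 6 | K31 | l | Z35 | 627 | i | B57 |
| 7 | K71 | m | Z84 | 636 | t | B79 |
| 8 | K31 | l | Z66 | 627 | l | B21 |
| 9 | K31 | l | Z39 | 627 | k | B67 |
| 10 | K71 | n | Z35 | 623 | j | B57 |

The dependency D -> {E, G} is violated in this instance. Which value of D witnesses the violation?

K71

D=K71: rows 1, 3, 4, 5, 7, 10 → {E,G} takes values {(h, 641), (k, 641), (h, 624), (m, 636), (n, 623)} — violation
D=K37: row 2 → {E,G} = (k, 627) ✓
D=K31: rows 6, 8, 9 → {E,G} = (l, 627), (l, 627), (l, 627) ✓
The only D value with inconsistent RHS is D=K71.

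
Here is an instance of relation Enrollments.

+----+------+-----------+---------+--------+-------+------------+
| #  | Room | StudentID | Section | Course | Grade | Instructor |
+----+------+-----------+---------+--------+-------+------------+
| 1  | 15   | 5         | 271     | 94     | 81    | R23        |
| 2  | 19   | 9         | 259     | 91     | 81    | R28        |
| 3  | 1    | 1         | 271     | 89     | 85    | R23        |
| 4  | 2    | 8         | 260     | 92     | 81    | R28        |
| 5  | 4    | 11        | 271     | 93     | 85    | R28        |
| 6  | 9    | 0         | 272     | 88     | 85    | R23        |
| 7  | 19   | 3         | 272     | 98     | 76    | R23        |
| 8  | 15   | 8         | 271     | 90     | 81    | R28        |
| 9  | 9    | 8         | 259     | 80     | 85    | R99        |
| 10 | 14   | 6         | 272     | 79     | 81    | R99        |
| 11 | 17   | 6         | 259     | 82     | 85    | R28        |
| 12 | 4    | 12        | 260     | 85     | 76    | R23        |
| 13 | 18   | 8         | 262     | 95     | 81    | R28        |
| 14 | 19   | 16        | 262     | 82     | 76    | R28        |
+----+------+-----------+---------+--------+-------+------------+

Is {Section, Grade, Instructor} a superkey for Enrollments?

All 14 rows have distinct {Section, Grade, Instructor} values, so {Section, Grade, Instructor} → (all attributes) holds and {Section, Grade, Instructor} is a superkey.

Yes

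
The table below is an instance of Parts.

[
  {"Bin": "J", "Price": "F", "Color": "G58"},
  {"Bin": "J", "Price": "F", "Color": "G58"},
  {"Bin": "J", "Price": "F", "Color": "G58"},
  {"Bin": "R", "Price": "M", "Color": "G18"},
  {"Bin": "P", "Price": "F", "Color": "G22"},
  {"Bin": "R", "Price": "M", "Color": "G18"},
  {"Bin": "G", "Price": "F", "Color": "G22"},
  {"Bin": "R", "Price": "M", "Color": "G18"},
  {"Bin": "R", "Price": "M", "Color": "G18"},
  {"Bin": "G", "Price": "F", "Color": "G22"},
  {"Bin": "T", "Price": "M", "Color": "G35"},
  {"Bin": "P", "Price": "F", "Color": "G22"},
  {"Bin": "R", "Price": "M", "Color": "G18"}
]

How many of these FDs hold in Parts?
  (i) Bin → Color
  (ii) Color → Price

(i) Bin → Color: every LHS value maps to a single RHS value — holds.
(ii) Color → Price: every LHS value maps to a single RHS value — holds.
2 of the 2 dependencies hold.

2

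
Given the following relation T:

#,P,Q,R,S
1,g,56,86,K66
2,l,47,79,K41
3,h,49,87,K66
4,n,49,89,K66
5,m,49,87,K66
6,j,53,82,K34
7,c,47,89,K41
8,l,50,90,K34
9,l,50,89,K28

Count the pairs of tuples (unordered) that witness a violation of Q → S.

Q=47: all 2 rows agree on S — 0 pairs.
Q=49: all 3 rows agree on S — 0 pairs.
Q=50: violating pairs (8,9) — 1 pair.

1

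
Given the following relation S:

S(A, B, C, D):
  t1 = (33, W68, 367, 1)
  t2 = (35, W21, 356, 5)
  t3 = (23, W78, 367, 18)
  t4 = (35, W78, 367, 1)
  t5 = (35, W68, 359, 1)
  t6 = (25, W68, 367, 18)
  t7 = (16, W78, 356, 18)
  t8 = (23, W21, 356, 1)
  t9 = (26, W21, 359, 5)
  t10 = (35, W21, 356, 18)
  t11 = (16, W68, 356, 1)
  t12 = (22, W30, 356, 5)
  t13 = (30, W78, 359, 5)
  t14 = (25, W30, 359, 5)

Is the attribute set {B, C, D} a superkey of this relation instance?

All 14 rows have distinct {B, C, D} values, so {B, C, D} → (all attributes) holds and {B, C, D} is a superkey.

Yes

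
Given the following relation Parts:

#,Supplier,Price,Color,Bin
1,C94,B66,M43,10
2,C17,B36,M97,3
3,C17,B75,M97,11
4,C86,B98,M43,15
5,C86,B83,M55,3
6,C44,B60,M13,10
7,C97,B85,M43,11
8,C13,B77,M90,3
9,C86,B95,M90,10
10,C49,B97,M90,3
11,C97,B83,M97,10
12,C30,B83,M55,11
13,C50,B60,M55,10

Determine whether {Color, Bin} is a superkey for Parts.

No

Rows 8 and 10 have the same {Color, Bin} value (Color=M90, Bin=3) but are distinct tuples, so {Color, Bin} does not determine every attribute — not a superkey.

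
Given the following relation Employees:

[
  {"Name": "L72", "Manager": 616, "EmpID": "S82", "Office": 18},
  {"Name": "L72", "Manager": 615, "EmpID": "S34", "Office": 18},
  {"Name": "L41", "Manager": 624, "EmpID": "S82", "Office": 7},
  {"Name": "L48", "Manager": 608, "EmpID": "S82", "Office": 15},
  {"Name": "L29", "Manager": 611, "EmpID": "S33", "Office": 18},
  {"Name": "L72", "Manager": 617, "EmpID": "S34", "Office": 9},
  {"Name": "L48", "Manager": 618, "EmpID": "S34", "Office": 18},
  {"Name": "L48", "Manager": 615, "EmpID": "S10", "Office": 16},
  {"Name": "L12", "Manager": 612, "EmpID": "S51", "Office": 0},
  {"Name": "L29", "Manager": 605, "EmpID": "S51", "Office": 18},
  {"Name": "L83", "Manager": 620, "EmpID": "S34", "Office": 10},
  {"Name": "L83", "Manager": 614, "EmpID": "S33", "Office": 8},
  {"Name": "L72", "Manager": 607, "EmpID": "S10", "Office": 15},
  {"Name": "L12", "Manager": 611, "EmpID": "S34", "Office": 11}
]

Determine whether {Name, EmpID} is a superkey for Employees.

Two distinct rows share (Name=L72, EmpID=S34), so {Name, EmpID} does not determine every attribute — not a superkey.

No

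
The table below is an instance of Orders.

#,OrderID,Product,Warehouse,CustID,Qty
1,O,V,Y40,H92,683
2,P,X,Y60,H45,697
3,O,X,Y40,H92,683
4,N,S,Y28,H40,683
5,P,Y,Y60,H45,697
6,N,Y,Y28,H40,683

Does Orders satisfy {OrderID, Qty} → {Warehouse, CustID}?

(OrderID=O, Qty=683): rows 1, 3 → {Warehouse,CustID} = (Y40, H92), (Y40, H92) ✓
(OrderID=P, Qty=697): rows 2, 5 → {Warehouse,CustID} = (Y60, H45), (Y60, H45) ✓
(OrderID=N, Qty=683): rows 4, 6 → {Warehouse,CustID} = (Y28, H40), (Y28, H40) ✓
Every {OrderID, Qty} value is associated with a single {Warehouse, CustID} value, so {OrderID, Qty} → {Warehouse, CustID} holds.

Yes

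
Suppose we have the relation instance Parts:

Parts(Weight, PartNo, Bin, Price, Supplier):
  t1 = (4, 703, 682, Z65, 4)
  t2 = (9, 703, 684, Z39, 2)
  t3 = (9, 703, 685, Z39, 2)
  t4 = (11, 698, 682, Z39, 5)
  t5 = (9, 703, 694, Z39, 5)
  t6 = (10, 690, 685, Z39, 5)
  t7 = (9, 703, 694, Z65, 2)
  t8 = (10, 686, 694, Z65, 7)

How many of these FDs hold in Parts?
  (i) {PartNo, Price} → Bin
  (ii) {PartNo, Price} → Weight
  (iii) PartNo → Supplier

(i) {PartNo, Price} → Bin: (PartNo=703, Price=Z65): rows 1, 7 → Bin takes values {682, 694} — violation; (PartNo=703, Price=Z39): rows 2, 3, 5 → Bin takes values {684, 685, 694} — violation — fails.
(ii) {PartNo, Price} → Weight: (PartNo=703, Price=Z65): rows 1, 7 → Weight takes values {4, 9} — violation — fails.
(iii) PartNo → Supplier: PartNo=703: rows 1, 2, 3, 5, 7 → Supplier takes values {4, 2, 5} — violation — fails.
None of the 3 dependencies hold.

0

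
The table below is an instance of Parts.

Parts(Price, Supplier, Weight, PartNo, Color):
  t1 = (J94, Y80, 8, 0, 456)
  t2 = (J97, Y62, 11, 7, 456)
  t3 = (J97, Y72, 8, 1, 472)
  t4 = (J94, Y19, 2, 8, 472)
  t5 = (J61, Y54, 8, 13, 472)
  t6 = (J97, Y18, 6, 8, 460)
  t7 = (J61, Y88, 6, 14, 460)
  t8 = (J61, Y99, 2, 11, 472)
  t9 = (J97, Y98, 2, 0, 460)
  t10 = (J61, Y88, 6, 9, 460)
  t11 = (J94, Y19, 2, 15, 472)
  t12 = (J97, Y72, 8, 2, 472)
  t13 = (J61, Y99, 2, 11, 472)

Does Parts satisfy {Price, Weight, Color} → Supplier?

(Price=J94, Weight=8, Color=456): row 1 → Supplier = Y80 ✓
(Price=J97, Weight=11, Color=456): row 2 → Supplier = Y62 ✓
(Price=J97, Weight=8, Color=472): rows 3, 12 → Supplier = Y72, Y72 ✓
(Price=J94, Weight=2, Color=472): rows 4, 11 → Supplier = Y19, Y19 ✓
(Price=J61, Weight=8, Color=472): row 5 → Supplier = Y54 ✓
(Price=J97, Weight=6, Color=460): row 6 → Supplier = Y18 ✓
(Price=J61, Weight=6, Color=460): rows 7, 10 → Supplier = Y88, Y88 ✓
(Price=J61, Weight=2, Color=472): rows 8, 13 → Supplier = Y99, Y99 ✓
(Price=J97, Weight=2, Color=460): row 9 → Supplier = Y98 ✓
Every {Price, Weight, Color} value is associated with a single Supplier value, so {Price, Weight, Color} → Supplier holds.

Yes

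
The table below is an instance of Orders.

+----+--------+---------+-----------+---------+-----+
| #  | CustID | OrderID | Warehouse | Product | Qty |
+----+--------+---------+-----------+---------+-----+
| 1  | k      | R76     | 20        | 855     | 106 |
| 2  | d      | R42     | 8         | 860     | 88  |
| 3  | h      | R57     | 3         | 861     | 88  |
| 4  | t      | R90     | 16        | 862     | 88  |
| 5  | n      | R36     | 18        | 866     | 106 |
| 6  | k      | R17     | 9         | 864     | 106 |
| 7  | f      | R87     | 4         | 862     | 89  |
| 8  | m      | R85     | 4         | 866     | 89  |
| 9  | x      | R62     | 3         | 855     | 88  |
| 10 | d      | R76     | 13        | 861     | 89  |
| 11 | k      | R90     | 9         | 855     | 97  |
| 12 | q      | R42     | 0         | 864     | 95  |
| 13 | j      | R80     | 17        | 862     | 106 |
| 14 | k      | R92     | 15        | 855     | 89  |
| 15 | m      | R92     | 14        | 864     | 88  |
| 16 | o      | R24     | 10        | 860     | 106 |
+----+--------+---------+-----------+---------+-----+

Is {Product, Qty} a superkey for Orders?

Yes

All 16 rows have distinct {Product, Qty} values, so {Product, Qty} → (all attributes) holds and {Product, Qty} is a superkey.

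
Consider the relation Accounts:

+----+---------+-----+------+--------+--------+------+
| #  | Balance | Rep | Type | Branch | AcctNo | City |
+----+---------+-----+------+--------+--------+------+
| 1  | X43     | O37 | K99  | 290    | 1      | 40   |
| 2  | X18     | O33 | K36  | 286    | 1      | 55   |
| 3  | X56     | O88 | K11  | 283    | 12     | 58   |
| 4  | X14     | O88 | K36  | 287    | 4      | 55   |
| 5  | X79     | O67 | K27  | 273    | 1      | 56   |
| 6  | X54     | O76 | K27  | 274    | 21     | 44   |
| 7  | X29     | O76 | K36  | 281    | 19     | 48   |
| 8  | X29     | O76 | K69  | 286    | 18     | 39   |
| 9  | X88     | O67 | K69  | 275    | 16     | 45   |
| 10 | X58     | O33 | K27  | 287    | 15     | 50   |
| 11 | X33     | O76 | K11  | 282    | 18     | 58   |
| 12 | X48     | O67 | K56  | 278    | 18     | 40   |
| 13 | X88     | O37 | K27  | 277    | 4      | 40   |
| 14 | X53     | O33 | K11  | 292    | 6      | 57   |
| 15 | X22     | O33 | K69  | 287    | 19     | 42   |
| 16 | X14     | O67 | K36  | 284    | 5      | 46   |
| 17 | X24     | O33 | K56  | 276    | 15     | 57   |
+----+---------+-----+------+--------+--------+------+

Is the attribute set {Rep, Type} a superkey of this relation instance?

Yes

All 17 rows have distinct {Rep, Type} values, so {Rep, Type} → (all attributes) holds and {Rep, Type} is a superkey.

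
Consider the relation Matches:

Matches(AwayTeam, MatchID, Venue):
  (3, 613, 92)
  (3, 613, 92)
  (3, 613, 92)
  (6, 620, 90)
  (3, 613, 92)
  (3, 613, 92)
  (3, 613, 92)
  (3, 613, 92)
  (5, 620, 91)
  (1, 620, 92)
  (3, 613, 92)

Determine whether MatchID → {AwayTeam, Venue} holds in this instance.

MatchID=613: 8 rows → {AwayTeam,Venue} = (3, 92), (3, 92), (3, 92), (3, 92), (3, 92), (3, 92), (3, 92), (3, 92) ✓
MatchID=620: 3 rows → {AwayTeam,Venue} takes values {(6, 90), (5, 91), (1, 92)} — violation
Two rows agree on MatchID but differ on {AwayTeam, Venue}, so MatchID → {AwayTeam, Venue} does not hold.

No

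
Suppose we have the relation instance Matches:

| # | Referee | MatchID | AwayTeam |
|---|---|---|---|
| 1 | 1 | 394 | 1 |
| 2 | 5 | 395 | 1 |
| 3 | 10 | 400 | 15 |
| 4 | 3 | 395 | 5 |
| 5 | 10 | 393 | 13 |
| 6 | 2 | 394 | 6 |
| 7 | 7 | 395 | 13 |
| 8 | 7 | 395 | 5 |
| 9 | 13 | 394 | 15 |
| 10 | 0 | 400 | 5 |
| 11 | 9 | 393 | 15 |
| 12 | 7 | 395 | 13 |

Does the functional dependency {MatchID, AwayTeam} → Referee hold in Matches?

(MatchID=394, AwayTeam=1): row 1 → Referee = 1 ✓
(MatchID=395, AwayTeam=1): row 2 → Referee = 5 ✓
(MatchID=400, AwayTeam=15): row 3 → Referee = 10 ✓
(MatchID=395, AwayTeam=5): rows 4, 8 → Referee takes values {3, 7} — violation
(MatchID=393, AwayTeam=13): row 5 → Referee = 10 ✓
(MatchID=394, AwayTeam=6): row 6 → Referee = 2 ✓
(MatchID=395, AwayTeam=13): rows 7, 12 → Referee = 7, 7 ✓
(MatchID=394, AwayTeam=15): row 9 → Referee = 13 ✓
(MatchID=400, AwayTeam=5): row 10 → Referee = 0 ✓
(MatchID=393, AwayTeam=15): row 11 → Referee = 9 ✓
Two rows agree on {MatchID, AwayTeam} but differ on Referee, so {MatchID, AwayTeam} → Referee does not hold.

No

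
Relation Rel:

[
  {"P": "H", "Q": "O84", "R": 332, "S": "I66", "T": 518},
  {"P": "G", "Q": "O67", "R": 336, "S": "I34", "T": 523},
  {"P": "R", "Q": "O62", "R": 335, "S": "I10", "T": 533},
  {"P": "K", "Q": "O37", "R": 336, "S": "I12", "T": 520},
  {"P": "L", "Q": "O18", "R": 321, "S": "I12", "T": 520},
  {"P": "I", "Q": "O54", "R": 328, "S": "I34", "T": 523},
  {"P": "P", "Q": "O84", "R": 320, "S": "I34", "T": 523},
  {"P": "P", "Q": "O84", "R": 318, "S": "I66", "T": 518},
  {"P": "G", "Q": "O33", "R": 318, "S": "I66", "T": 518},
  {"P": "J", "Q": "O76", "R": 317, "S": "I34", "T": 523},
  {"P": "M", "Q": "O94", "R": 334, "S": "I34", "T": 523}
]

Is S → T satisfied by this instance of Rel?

S=I66: 3 rows → T = 518, 518, 518 ✓
S=I34: 5 rows → T = 523, 523, 523, 523, 523 ✓
S=I10: 1 row → T = 533 ✓
S=I12: 2 rows → T = 520, 520 ✓
Every S value is associated with a single T value, so S → T holds.

Yes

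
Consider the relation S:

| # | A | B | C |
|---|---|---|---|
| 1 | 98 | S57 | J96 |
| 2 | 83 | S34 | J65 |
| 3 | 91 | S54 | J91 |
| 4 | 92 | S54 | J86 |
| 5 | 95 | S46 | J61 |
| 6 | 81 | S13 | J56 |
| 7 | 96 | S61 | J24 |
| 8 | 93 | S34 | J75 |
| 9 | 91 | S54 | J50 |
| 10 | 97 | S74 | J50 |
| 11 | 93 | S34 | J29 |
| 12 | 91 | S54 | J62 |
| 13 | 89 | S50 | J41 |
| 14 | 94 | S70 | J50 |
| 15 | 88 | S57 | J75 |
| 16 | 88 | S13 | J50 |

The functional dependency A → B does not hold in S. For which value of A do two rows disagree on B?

88

A=98: row 1 → B = S57 ✓
A=83: row 2 → B = S34 ✓
A=91: rows 3, 9, 12 → B = S54, S54, S54 ✓
A=92: row 4 → B = S54 ✓
A=95: row 5 → B = S46 ✓
A=81: row 6 → B = S13 ✓
A=96: row 7 → B = S61 ✓
A=93: rows 8, 11 → B = S34, S34 ✓
A=97: row 10 → B = S74 ✓
A=89: row 13 → B = S50 ✓
A=94: row 14 → B = S70 ✓
A=88: rows 15, 16 → B takes values {S57, S13} — violation
The only A value with inconsistent B is A=88.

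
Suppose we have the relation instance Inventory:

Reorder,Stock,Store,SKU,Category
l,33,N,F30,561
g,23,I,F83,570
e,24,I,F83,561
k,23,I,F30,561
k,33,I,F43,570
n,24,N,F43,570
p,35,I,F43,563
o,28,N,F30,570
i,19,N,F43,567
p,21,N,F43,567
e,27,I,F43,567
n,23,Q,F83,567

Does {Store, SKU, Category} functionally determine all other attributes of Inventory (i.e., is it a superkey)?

No

Two distinct rows share (Store=N, SKU=F43, Category=567), so {Store, SKU, Category} does not determine every attribute — not a superkey.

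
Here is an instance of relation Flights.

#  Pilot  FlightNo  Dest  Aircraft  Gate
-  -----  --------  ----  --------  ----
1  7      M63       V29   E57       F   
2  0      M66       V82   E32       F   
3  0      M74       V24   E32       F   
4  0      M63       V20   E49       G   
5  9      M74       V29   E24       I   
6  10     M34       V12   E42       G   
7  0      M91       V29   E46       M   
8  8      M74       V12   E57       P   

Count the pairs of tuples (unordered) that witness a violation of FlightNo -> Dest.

4

FlightNo=M63: violating pairs (1,4) — 1 pair.
FlightNo=M74: violating pairs (3,5), (3,8), (5,8) — 3 pairs.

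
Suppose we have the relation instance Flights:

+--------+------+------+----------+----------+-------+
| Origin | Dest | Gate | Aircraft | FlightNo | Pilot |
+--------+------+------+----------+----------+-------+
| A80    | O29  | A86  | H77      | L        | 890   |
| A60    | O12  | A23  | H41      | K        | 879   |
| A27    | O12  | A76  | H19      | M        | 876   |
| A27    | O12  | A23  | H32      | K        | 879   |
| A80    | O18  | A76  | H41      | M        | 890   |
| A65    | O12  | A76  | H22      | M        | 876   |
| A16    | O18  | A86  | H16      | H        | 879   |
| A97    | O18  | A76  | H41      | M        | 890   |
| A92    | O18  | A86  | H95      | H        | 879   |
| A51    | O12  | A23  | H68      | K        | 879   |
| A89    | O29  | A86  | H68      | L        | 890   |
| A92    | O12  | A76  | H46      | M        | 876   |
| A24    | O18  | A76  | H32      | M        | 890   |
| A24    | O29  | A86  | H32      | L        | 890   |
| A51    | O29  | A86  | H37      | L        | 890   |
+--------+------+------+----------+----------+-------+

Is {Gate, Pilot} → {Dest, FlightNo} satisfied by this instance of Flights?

(Gate=A86, Pilot=890): 4 rows → {Dest,FlightNo} = (O29, L), (O29, L), (O29, L), (O29, L) ✓
(Gate=A23, Pilot=879): 3 rows → {Dest,FlightNo} = (O12, K), (O12, K), (O12, K) ✓
(Gate=A76, Pilot=876): 3 rows → {Dest,FlightNo} = (O12, M), (O12, M), (O12, M) ✓
(Gate=A76, Pilot=890): 3 rows → {Dest,FlightNo} = (O18, M), (O18, M), (O18, M) ✓
(Gate=A86, Pilot=879): 2 rows → {Dest,FlightNo} = (O18, H), (O18, H) ✓
Every {Gate, Pilot} value is associated with a single {Dest, FlightNo} value, so {Gate, Pilot} → {Dest, FlightNo} holds.

Yes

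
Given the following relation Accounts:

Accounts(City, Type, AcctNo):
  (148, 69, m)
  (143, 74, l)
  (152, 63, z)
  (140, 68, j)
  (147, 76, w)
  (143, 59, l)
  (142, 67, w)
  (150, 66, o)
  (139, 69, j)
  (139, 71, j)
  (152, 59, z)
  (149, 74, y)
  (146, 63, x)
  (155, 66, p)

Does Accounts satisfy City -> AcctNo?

City=148: 1 row → AcctNo = m ✓
City=143: 2 rows → AcctNo = l, l ✓
City=152: 2 rows → AcctNo = z, z ✓
City=140: 1 row → AcctNo = j ✓
City=147: 1 row → AcctNo = w ✓
City=142: 1 row → AcctNo = w ✓
City=150: 1 row → AcctNo = o ✓
City=139: 2 rows → AcctNo = j, j ✓
City=149: 1 row → AcctNo = y ✓
City=146: 1 row → AcctNo = x ✓
City=155: 1 row → AcctNo = p ✓
Every City value is associated with a single AcctNo value, so City -> AcctNo holds.

Yes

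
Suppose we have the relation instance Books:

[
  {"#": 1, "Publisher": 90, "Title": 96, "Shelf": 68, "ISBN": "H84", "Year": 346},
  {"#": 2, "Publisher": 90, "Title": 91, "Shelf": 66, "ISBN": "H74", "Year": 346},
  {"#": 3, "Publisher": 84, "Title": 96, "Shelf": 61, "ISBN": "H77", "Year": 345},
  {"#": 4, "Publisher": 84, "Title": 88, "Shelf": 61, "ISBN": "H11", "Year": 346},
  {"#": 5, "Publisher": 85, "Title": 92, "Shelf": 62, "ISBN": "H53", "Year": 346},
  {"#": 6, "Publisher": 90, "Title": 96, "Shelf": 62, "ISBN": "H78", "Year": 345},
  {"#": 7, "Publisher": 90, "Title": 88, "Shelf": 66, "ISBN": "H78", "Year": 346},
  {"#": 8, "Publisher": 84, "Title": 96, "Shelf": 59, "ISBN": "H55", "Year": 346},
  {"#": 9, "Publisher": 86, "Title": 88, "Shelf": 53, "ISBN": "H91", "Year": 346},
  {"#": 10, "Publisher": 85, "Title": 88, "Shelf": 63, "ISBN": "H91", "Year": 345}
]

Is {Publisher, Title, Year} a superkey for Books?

Yes

All 10 rows have distinct {Publisher, Title, Year} values, so {Publisher, Title, Year} → (all attributes) holds and {Publisher, Title, Year} is a superkey.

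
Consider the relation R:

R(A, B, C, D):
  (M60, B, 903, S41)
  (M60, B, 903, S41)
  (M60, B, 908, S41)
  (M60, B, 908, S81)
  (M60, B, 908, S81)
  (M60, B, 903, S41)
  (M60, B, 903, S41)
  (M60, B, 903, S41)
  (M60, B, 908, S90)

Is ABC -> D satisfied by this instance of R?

No

(A=M60, B=B, C=903): 5 rows → D = S41, S41, S41, S41, S41 ✓
(A=M60, B=B, C=908): 4 rows → D takes values {S41, S81, S90} — violation
Two rows agree on ABC but differ on D, so ABC -> D does not hold.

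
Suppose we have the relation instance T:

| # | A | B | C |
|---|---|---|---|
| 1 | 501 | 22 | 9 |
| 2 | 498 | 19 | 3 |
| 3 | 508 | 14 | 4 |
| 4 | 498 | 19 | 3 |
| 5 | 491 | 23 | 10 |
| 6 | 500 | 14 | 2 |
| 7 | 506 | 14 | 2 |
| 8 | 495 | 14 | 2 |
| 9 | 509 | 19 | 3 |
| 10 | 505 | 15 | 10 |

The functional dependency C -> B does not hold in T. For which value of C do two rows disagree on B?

C=9: row 1 → B = 22 ✓
C=3: rows 2, 4, 9 → B = 19, 19, 19 ✓
C=4: row 3 → B = 14 ✓
C=10: rows 5, 10 → B takes values {23, 15} — violation
C=2: rows 6, 7, 8 → B = 14, 14, 14 ✓
The only C value with inconsistent B is C=10.

10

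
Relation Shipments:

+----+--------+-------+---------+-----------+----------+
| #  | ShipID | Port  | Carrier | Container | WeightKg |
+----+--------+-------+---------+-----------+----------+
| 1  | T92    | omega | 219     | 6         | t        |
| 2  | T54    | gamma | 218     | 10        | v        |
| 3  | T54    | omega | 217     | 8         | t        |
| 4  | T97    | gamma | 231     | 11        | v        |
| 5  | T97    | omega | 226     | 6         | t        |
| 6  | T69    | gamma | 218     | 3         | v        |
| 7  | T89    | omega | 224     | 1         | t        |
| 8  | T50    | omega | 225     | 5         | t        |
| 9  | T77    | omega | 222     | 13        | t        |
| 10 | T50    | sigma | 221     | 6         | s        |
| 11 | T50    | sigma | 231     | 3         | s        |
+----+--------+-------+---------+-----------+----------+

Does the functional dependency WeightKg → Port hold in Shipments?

WeightKg=t: rows 1, 3, 5, 7, 8, 9 → Port = omega, omega, omega, omega, omega, omega ✓
WeightKg=v: rows 2, 4, 6 → Port = gamma, gamma, gamma ✓
WeightKg=s: rows 10, 11 → Port = sigma, sigma ✓
Every WeightKg value is associated with a single Port value, so WeightKg → Port holds.

Yes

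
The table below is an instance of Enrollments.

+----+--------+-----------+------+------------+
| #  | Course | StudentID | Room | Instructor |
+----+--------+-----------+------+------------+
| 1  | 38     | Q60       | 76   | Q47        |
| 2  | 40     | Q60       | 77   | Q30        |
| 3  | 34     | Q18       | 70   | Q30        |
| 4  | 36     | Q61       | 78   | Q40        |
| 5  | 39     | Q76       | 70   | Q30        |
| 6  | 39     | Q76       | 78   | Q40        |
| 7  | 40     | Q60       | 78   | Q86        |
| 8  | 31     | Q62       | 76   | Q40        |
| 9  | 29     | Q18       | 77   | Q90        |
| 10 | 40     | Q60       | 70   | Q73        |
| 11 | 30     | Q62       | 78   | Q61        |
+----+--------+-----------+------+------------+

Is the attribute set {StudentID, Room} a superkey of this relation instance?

All 11 rows have distinct {StudentID, Room} values, so {StudentID, Room} → (all attributes) holds and {StudentID, Room} is a superkey.

Yes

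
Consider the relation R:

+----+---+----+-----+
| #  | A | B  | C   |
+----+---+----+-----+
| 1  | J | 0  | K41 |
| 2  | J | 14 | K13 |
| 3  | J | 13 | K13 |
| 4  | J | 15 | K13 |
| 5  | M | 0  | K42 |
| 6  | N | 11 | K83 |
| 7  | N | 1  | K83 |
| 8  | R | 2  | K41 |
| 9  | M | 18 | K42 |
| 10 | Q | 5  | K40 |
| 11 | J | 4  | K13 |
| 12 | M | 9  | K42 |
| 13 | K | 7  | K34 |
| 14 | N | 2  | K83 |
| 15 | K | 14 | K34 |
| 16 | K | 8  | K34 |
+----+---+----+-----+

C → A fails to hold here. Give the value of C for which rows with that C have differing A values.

K41

C=K41: rows 1, 8 → A takes values {J, R} — violation
C=K13: rows 2, 3, 4, 11 → A = J, J, J, J ✓
C=K42: rows 5, 9, 12 → A = M, M, M ✓
C=K83: rows 6, 7, 14 → A = N, N, N ✓
C=K40: row 10 → A = Q ✓
C=K34: rows 13, 15, 16 → A = K, K, K ✓
The only C value with inconsistent A is C=K41.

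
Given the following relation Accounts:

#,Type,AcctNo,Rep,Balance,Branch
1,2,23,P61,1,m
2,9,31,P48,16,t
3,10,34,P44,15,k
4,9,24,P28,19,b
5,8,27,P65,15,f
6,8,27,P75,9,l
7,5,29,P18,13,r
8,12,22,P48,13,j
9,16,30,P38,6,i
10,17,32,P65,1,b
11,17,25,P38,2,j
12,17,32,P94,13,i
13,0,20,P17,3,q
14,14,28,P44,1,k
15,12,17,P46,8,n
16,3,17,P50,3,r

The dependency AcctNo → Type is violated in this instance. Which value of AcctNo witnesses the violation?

AcctNo=23: row 1 → Type = 2 ✓
AcctNo=31: row 2 → Type = 9 ✓
AcctNo=34: row 3 → Type = 10 ✓
AcctNo=24: row 4 → Type = 9 ✓
AcctNo=27: rows 5, 6 → Type = 8, 8 ✓
AcctNo=29: row 7 → Type = 5 ✓
AcctNo=22: row 8 → Type = 12 ✓
AcctNo=30: row 9 → Type = 16 ✓
AcctNo=32: rows 10, 12 → Type = 17, 17 ✓
AcctNo=25: row 11 → Type = 17 ✓
AcctNo=20: row 13 → Type = 0 ✓
AcctNo=28: row 14 → Type = 14 ✓
AcctNo=17: rows 15, 16 → Type takes values {12, 3} — violation
The only AcctNo value with inconsistent Type is AcctNo=17.

17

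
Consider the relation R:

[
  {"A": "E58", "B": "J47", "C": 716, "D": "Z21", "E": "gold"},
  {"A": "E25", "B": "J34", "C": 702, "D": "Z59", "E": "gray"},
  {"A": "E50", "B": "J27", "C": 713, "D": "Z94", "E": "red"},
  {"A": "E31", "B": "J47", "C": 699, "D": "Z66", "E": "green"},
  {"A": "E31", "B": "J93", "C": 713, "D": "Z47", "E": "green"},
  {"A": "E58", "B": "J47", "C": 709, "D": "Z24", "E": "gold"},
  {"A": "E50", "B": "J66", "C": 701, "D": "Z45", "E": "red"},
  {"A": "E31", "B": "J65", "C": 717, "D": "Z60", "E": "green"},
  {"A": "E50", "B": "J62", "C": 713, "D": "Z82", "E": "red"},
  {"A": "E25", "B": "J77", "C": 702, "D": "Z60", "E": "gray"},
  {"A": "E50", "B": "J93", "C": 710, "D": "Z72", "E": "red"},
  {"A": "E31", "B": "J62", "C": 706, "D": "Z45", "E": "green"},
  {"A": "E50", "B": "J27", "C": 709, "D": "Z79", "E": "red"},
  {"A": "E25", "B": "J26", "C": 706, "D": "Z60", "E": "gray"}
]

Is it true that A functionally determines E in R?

A=E58: 2 rows → E = gold, gold ✓
A=E25: 3 rows → E = gray, gray, gray ✓
A=E50: 5 rows → E = red, red, red, red, red ✓
A=E31: 4 rows → E = green, green, green, green ✓
Every A value is associated with a single E value, so A → E holds.

Yes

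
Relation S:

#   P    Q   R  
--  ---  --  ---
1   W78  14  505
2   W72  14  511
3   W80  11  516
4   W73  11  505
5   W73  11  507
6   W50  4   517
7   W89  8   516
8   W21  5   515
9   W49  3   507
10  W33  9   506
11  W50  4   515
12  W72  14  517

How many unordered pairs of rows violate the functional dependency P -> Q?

0

P=W72: all 2 rows agree on Q — 0 pairs.
P=W73: all 2 rows agree on Q — 0 pairs.
P=W50: all 2 rows agree on Q — 0 pairs.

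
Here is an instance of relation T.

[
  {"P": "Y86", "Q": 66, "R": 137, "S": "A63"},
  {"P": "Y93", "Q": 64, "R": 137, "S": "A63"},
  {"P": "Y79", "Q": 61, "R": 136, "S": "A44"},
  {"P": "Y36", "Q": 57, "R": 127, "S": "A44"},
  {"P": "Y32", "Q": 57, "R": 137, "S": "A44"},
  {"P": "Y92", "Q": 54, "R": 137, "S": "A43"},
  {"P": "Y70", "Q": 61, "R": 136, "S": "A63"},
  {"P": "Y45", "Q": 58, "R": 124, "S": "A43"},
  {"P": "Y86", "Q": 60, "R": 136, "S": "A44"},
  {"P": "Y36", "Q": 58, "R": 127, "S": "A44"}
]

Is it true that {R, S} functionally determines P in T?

No

(R=137, S=A63): 2 rows → P takes values {Y86, Y93} — violation
(R=136, S=A44): 2 rows → P takes values {Y79, Y86} — violation
(R=127, S=A44): 2 rows → P = Y36, Y36 ✓
(R=137, S=A44): 1 row → P = Y32 ✓
(R=137, S=A43): 1 row → P = Y92 ✓
(R=136, S=A63): 1 row → P = Y70 ✓
(R=124, S=A43): 1 row → P = Y45 ✓
Two rows agree on {R, S} but differ on P, so {R, S} → P does not hold.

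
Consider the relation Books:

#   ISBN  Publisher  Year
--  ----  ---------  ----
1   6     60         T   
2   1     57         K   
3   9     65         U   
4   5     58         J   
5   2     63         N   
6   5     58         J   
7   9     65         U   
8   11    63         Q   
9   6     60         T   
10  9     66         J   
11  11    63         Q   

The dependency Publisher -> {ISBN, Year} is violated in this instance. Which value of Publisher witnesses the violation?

Publisher=60: rows 1, 9 → {ISBN,Year} = (6, T), (6, T) ✓
Publisher=57: row 2 → {ISBN,Year} = (1, K) ✓
Publisher=65: rows 3, 7 → {ISBN,Year} = (9, U), (9, U) ✓
Publisher=58: rows 4, 6 → {ISBN,Year} = (5, J), (5, J) ✓
Publisher=63: rows 5, 8, 11 → {ISBN,Year} takes values {(2, N), (11, Q)} — violation
Publisher=66: row 10 → {ISBN,Year} = (9, J) ✓
The only Publisher value with inconsistent RHS is Publisher=63.

63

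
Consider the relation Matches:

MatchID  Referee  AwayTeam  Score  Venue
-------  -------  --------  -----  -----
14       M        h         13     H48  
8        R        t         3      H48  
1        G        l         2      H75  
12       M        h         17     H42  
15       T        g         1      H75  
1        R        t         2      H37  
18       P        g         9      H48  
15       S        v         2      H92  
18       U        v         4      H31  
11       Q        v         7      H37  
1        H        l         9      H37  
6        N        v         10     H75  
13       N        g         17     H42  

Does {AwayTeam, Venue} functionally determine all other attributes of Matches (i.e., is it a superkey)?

All 13 rows have distinct {AwayTeam, Venue} values, so {AwayTeam, Venue} → (all attributes) holds and {AwayTeam, Venue} is a superkey.

Yes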